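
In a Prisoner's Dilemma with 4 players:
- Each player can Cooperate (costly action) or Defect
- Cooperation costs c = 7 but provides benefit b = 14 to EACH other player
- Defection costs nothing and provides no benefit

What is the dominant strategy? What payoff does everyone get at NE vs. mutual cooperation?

Dominant: Defect; NE payoff = 0; Coop payoff = 35

Work:
Defect dominates (saves cost c = 7, benefit to others is external)
NE: All defect → everyone gets 0
If all cooperate: each receives (3)×14 - 7 = 35
Social dilemma: 35 > 0 but NE gives 0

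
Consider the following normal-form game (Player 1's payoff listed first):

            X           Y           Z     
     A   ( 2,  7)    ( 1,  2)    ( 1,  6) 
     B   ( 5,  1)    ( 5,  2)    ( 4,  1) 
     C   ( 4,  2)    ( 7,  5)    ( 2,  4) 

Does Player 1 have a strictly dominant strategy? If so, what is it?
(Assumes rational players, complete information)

No strictly dominant strategy exists for Player 1

Work:
A strategy strictly dominates another if it gives a strictly higher payoff against every opponent action. Compare each pair of P1's strategies column-by-column:
  A vs B: [2 vs 5, 1 vs 5, 1 vs 4] → A does not strictly dominate B (column X: 2 ≤ 5)
  A vs C: [2 vs 4, 1 vs 7, 1 vs 2] → A does not strictly dominate C (column X: 2 ≤ 4)
  B vs A: [5 vs 2, 5 vs 1, 4 vs 1] → B strictly dominates A
  B vs C: [5 vs 4, 5 vs 7, 4 vs 2] → B does not strictly dominate C (column Y: 5 ≤ 7)
  C vs A: [4 vs 2, 7 vs 1, 2 vs 1] → C strictly dominates A
  C vs B: [4 vs 5, 7 vs 5, 2 vs 4] → C does not strictly dominate B (column X: 4 ≤ 5)
No single strategy strictly dominates all others → no strictly dominant strategy.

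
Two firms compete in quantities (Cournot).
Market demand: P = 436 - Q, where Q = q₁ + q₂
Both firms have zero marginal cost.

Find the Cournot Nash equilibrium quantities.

q₁* = q₂* = 145.33; P* = 145.33

Work:
Profit: π_i = P·q_i = (a - q_i - q_j)·q_i
FOC: ∂π_i/∂q_i = a - 2q_i - q_j = 0
Reaction function: q_i = (436 - q_j)/2
Symmetry: q* = 436/3 = 145.33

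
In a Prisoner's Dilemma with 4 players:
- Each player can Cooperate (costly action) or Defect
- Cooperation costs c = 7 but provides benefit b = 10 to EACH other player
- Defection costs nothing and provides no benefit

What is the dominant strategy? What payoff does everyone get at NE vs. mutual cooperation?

Dominant: Defect; NE payoff = 0; Coop payoff = 23

Work:
Defect dominates (saves cost c = 7, benefit to others is external)
NE: All defect → everyone gets 0
If all cooperate: each receives (3)×10 - 7 = 23
Social dilemma: 23 > 0 but NE gives 0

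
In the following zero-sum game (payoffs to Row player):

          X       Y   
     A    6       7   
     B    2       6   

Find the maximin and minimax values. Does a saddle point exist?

Maximin = 6, Minimax = 6, Saddle: True

Work:
Row minimums: [6, 2] → maximin = 6
Column maximums: [6, 7] → minimax = 6
Saddle point exists! Game value = 6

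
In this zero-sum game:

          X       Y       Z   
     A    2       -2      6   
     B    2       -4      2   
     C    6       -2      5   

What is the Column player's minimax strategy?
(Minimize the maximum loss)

Column should play Y, value = -2

Work:
Column player minimizes Row's maximum payoff:
Column X: max payoff to Row = 6
Column Y: max payoff to Row = -2
Column Z: max payoff to Row = 6
Minimum is -2, achieved by column Y.
Minimax strategy: Y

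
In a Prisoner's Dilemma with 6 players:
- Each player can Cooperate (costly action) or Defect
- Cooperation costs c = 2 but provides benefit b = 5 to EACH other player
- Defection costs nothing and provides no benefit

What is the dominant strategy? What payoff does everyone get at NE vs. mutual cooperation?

Dominant: Defect; NE payoff = 0; Coop payoff = 23

Work:
Defect dominates (saves cost c = 2, benefit to others is external)
NE: All defect → everyone gets 0
If all cooperate: each receives (5)×5 - 2 = 23
Social dilemma: 23 > 0 but NE gives 0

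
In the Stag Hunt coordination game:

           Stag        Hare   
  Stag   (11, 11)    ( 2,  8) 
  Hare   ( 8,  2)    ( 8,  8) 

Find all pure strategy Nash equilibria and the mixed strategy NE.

Pure NE: (Stag, Stag) and (Hare, Hare); Mixed NE: p = 0.6667, q = 0.6667

Work:
Check pure NE:
(Stag, Stag): (11, 11) - no unilateral deviation beneficial
(Hare, Hare): (8, 8) - no unilateral deviation beneficial
Mixed NE: P1 plays Stag with p = 0.6667, P2 plays Stag with q = 0.6667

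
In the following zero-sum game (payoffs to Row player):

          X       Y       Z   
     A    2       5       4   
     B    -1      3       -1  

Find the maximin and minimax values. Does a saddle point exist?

Maximin = 2, Minimax = 2, Saddle: True

Work:
Row minimums: [2, -1] → maximin = 2
Column maximums: [2, 5, 4] → minimax = 2
Saddle point exists! Game value = 2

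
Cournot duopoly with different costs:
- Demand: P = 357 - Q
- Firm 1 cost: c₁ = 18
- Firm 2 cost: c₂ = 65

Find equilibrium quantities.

q₁* = 128.67, q₂* = 81.67

Work:
Reaction: q₁ = (357 - 18 - q₂)/2
Reaction: q₂ = (357 - 65 - q₁)/2
Solve simultaneously:
q₁* = (357 - 2×18 + 65)/3 = 128.67
q₂* = (357 - 2×65 + 18)/3 = 81.67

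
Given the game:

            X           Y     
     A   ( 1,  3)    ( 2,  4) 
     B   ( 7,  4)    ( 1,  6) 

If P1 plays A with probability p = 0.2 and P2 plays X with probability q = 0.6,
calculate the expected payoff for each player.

E[P1] = 3.96, E[P2] = 4.52

Work:
E[P1] = p·q·π₁(A,X) + p·(1-q)·π₁(A,Y) + (1-p)·q·π₁(B,X) + (1-p)·(1-q)·π₁(B,Y)
= 0.2·0.6·1 + 0.2·0.4·2 + 0.8·0.6·7 + 0.8·0.4·1
= 3.96

E[P2] = 4.52 (similar calculation)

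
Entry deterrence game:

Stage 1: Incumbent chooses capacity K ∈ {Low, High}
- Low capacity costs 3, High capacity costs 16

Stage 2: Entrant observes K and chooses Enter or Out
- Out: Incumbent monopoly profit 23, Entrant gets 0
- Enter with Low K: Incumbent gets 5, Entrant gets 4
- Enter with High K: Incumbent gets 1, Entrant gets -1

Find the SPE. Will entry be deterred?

SPE: (High, Enter|Low, Out|High); Entry deterred. Incumbent net profit = 7

Work:
After Low K: Entrant enters (4 > 0)
After High K: Entrant stays out (-1 < 0)
Incumbent: Low → 5−3=2, High → 23−16=7
Incumbent chooses High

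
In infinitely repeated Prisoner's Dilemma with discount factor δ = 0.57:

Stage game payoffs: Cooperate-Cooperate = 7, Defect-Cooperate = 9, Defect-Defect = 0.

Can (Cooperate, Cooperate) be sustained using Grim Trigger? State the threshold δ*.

δ* = 0.2222; since δ = 0.57 ≥ 0.2222, cooperation can be sustained

Work:
For Grim Trigger:
Cooperate forever: 7/(1-δ)
Defect then punished: 9 + 0·δ/(1-δ)
Need: 7/(1-δ) ≥ 9 + 0·δ/(1-δ)
Solving: δ ≥ (T-R)/(T-P) = (9-7)/(9-0) = 0.2222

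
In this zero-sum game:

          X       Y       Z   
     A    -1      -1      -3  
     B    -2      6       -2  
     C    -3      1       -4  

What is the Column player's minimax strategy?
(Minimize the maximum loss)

Column should play Z, value = -2

Work:
Column player minimizes Row's maximum payoff:
Column X: max payoff to Row = -1
Column Y: max payoff to Row = 6
Column Z: max payoff to Row = -2
Minimum is -2, achieved by column Z.
Minimax strategy: Z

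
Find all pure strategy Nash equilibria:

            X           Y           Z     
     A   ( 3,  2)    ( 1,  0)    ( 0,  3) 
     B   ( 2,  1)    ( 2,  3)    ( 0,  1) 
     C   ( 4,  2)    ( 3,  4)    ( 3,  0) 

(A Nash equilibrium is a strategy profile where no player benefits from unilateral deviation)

Nash equilibrium: (C, Y)

Work:
Best responses:
  P1 vs X: payoffs [3, 2, 4] → best response C (payoff 4)
  P1 vs Y: payoffs [1, 2, 3] → best response C (payoff 3)
  P1 vs Z: payoffs [0, 0, 3] → best response C (payoff 3)
  P2 vs A: payoffs [2, 0, 3] → best response Z (payoff 3)
  P2 vs B: payoffs [1, 3, 1] → best response Y (payoff 3)
  P2 vs C: payoffs [2, 4, 0] → best response Y (payoff 4)
Mutual best responses: (C,Y) → Nash equilibria.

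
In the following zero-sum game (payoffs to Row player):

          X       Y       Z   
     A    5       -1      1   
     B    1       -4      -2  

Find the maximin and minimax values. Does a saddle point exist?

Maximin = -1, Minimax = -1, Saddle: True

Work:
Row minimums: [-1, -4] → maximin = -1
Column maximums: [5, -1, 1] → minimax = -1
Saddle point exists! Game value = -1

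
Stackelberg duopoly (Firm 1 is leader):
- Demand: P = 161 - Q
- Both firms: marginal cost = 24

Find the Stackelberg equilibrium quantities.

q₁* (leader) = 68.5, q₂* (follower) = 34.25

Work:
Follower's reaction: q₂ = (a - c - q₁)/2
Leader substitutes: π₁ = q₁·(a - q₁ - (a-c-q₁)/2 - c)
FOC: q₁* = (161 - 24)/2 = 68.50
Then: q₂* = (161 - 24 - 68.5)/2 = 34.25
Leader has first-mover advantage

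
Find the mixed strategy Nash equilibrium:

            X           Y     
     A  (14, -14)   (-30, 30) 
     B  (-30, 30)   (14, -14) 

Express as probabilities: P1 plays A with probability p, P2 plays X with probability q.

p = 0.5, q = 0.5

Work:
Find probabilities that make opponent indifferent:
P2 chooses q to make P1 indifferent between A and B
P1 chooses p to make P2 indifferent between X and Y
Mixed NE: P1 plays (A: 0.5, B: 0.5), P2 plays (X: 0.5, Y: 0.5)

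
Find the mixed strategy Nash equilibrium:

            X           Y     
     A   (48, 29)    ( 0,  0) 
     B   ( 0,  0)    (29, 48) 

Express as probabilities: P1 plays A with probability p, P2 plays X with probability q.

p = 0.6234, q = 0.3766

Work:
Find probabilities that make opponent indifferent:
P2 chooses q to make P1 indifferent between A and B
P1 chooses p to make P2 indifferent between X and Y
Mixed NE: P1 plays (A: 0.6234, B: 0.3766), P2 plays (X: 0.3766, Y: 0.6234)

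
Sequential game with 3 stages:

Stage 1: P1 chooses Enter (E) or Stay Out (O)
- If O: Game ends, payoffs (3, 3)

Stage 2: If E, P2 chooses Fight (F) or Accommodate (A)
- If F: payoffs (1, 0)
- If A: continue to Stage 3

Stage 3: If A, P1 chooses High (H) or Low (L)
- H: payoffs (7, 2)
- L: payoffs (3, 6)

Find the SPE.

SPE: (E, A, H); Outcome (7, 2)

Work:
Stage 3: P1 chooses H (7 vs 3)
Stage 2: P2: F->0, A->2 (anticipating H). Choose A
Stage 1: P1: O->3, E->7 (anticipating A, H). Choose E
SPE path: E -> A -> H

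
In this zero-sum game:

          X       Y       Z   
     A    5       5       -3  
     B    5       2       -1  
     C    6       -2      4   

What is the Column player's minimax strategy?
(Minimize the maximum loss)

Column should play Z, value = 4

Work:
Column player minimizes Row's maximum payoff:
Column X: max payoff to Row = 6
Column Y: max payoff to Row = 5
Column Z: max payoff to Row = 4
Minimum is 4, achieved by column Z.
Minimax strategy: Z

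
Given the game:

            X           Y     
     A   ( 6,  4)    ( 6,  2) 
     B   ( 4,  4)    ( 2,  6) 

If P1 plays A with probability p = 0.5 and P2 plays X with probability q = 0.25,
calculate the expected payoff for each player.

E[P1] = 4.25, E[P2] = 4.0

Work:
E[P1] = p·q·π₁(A,X) + p·(1-q)·π₁(A,Y) + (1-p)·q·π₁(B,X) + (1-p)·(1-q)·π₁(B,Y)
= 0.5·0.25·6 + 0.5·0.75·6 + 0.5·0.25·4 + 0.5·0.75·2
= 4.25

E[P2] = 4.0 (similar calculation)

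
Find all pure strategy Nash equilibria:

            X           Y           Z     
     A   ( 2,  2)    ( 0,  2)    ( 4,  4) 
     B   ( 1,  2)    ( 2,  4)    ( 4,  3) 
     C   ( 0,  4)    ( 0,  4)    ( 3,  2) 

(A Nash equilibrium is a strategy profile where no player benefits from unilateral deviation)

Nash equilibrium: (A, Z), (B, Y)

Work:
Best responses:
  P1 vs X: payoffs [2, 1, 0] → best response A (payoff 2)
  P1 vs Y: payoffs [0, 2, 0] → best response B (payoff 2)
  P1 vs Z: payoffs [4, 4, 3] → best response A/B (payoff 4)
  P2 vs A: payoffs [2, 2, 4] → best response Z (payoff 4)
  P2 vs B: payoffs [2, 4, 3] → best response Y (payoff 4)
  P2 vs C: payoffs [4, 4, 2] → best response X/Y (payoff 4)
Mutual best responses: (A,Z), (B,Y) → Nash equilibria.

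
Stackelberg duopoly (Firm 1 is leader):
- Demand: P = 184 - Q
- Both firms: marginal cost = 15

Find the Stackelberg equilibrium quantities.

q₁* (leader) = 84.5, q₂* (follower) = 42.25

Work:
Follower's reaction: q₂ = (a - c - q₁)/2
Leader substitutes: π₁ = q₁·(a - q₁ - (a-c-q₁)/2 - c)
FOC: q₁* = (184 - 15)/2 = 84.50
Then: q₂* = (184 - 15 - 84.5)/2 = 42.25
Leader has first-mover advantage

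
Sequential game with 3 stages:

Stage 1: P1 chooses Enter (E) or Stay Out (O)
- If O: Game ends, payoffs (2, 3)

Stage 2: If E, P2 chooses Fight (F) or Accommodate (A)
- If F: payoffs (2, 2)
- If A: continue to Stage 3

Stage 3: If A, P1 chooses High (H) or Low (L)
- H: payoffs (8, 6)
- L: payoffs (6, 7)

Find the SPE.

SPE: (E, A, H); Outcome (8, 6)

Work:
Stage 3: P1 chooses H (8 vs 6)
Stage 2: P2: F->2, A->6 (anticipating H). Choose A
Stage 1: P1: O->2, E->8 (anticipating A, H). Choose E
SPE path: E -> A -> H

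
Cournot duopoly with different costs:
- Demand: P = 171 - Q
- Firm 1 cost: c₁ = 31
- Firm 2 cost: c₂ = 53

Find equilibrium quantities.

q₁* = 54.0, q₂* = 32.0

Work:
Reaction: q₁ = (171 - 31 - q₂)/2
Reaction: q₂ = (171 - 53 - q₁)/2
Solve simultaneously:
q₁* = (171 - 2×31 + 53)/3 = 54.0
q₂* = (171 - 2×53 + 31)/3 = 32.0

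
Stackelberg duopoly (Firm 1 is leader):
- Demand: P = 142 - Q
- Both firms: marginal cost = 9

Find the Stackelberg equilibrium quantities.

q₁* (leader) = 66.5, q₂* (follower) = 33.25

Work:
Follower's reaction: q₂ = (a - c - q₁)/2
Leader substitutes: π₁ = q₁·(a - q₁ - (a-c-q₁)/2 - c)
FOC: q₁* = (142 - 9)/2 = 66.50
Then: q₂* = (142 - 9 - 66.5)/2 = 33.25
Leader has first-mover advantage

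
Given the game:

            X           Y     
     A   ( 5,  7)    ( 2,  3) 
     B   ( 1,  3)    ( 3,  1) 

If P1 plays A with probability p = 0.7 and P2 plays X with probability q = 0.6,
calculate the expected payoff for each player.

E[P1] = 3.2, E[P2] = 4.44

Work:
E[P1] = p·q·π₁(A,X) + p·(1-q)·π₁(A,Y) + (1-p)·q·π₁(B,X) + (1-p)·(1-q)·π₁(B,Y)
= 0.7·0.6·5 + 0.7·0.4·2 + 0.3·0.6·1 + 0.3·0.4·3
= 3.2

E[P2] = 4.44 (similar calculation)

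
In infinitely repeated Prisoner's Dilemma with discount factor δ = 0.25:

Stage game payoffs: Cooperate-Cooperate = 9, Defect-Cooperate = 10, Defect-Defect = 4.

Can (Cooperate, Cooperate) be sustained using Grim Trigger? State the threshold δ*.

δ* = 0.1667; since δ = 0.25 ≥ 0.1667, cooperation can be sustained

Work:
For Grim Trigger:
Cooperate forever: 9/(1-δ)
Defect then punished: 10 + 4·δ/(1-δ)
Need: 9/(1-δ) ≥ 10 + 4·δ/(1-δ)
Solving: δ ≥ (T-R)/(T-P) = (10-9)/(10-4) = 0.1667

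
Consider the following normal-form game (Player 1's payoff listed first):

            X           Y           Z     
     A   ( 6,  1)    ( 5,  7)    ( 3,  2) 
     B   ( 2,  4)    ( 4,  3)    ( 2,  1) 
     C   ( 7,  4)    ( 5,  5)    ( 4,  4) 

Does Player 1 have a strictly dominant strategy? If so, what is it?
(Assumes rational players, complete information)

No strictly dominant strategy exists for Player 1

Work:
A strategy strictly dominates another if it gives a strictly higher payoff against every opponent action. Compare each pair of P1's strategies column-by-column:
  A vs B: [6 vs 2, 5 vs 4, 3 vs 2] → A strictly dominates B
  A vs C: [6 vs 7, 5 vs 5, 3 vs 4] → A does not strictly dominate C (column X: 6 ≤ 7)
  B vs A: [2 vs 6, 4 vs 5, 2 vs 3] → B does not strictly dominate A (column X: 2 ≤ 6)
  B vs C: [2 vs 7, 4 vs 5, 2 vs 4] → B does not strictly dominate C (column X: 2 ≤ 7)
  C vs A: [7 vs 6, 5 vs 5, 4 vs 3] → C does not strictly dominate A (column Y: 5 ≤ 5)
  C vs B: [7 vs 2, 5 vs 4, 4 vs 2] → C strictly dominates B
No single strategy strictly dominates all others → no strictly dominant strategy.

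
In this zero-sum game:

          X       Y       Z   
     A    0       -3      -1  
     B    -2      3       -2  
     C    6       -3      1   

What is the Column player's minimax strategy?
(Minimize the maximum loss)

Column should play Z, value = 1

Work:
Column player minimizes Row's maximum payoff:
Column X: max payoff to Row = 6
Column Y: max payoff to Row = 3
Column Z: max payoff to Row = 1
Minimum is 1, achieved by column Z.
Minimax strategy: Z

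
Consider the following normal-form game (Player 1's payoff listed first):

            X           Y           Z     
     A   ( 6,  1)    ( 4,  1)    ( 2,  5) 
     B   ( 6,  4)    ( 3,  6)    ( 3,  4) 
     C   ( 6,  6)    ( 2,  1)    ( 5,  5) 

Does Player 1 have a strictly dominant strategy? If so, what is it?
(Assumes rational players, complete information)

No strictly dominant strategy exists for Player 1

Work:
A strategy strictly dominates another if it gives a strictly higher payoff against every opponent action. Compare each pair of P1's strategies column-by-column:
  A vs B: [6 vs 6, 4 vs 3, 2 vs 3] → A does not strictly dominate B (column X: 6 ≤ 6)
  A vs C: [6 vs 6, 4 vs 2, 2 vs 5] → A does not strictly dominate C (column X: 6 ≤ 6)
  B vs A: [6 vs 6, 3 vs 4, 3 vs 2] → B does not strictly dominate A (column X: 6 ≤ 6)
  B vs C: [6 vs 6, 3 vs 2, 3 vs 5] → B does not strictly dominate C (column X: 6 ≤ 6)
  C vs A: [6 vs 6, 2 vs 4, 5 vs 2] → C does not strictly dominate A (column X: 6 ≤ 6)
  C vs B: [6 vs 6, 2 vs 3, 5 vs 3] → C does not strictly dominate B (column X: 6 ≤ 6)
No single strategy strictly dominates all others → no strictly dominant strategy.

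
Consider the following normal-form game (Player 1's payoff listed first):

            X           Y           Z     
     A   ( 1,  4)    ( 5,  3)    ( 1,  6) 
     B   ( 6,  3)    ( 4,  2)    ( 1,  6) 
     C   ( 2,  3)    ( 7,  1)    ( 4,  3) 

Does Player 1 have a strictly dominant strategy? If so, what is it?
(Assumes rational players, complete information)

No strictly dominant strategy exists for Player 1

Work:
A strategy strictly dominates another if it gives a strictly higher payoff against every opponent action. Compare each pair of P1's strategies column-by-column:
  A vs B: [1 vs 6, 5 vs 4, 1 vs 1] → A does not strictly dominate B (column X: 1 ≤ 6)
  A vs C: [1 vs 2, 5 vs 7, 1 vs 4] → A does not strictly dominate C (column X: 1 ≤ 2)
  B vs A: [6 vs 1, 4 vs 5, 1 vs 1] → B does not strictly dominate A (column Y: 4 ≤ 5)
  B vs C: [6 vs 2, 4 vs 7, 1 vs 4] → B does not strictly dominate C (column Y: 4 ≤ 7)
  C vs A: [2 vs 1, 7 vs 5, 4 vs 1] → C strictly dominates A
  C vs B: [2 vs 6, 7 vs 4, 4 vs 1] → C does not strictly dominate B (column X: 2 ≤ 6)
No single strategy strictly dominates all others → no strictly dominant strategy.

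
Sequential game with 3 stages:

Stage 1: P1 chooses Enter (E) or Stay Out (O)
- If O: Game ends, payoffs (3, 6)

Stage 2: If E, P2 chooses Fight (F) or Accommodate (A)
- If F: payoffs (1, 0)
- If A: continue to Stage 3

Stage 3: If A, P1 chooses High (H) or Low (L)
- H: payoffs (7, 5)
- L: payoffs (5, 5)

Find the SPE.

SPE: (E, A, H); Outcome (7, 5)

Work:
Stage 3: P1 chooses H (7 vs 5)
Stage 2: P2: F->0, A->5 (anticipating H). Choose A
Stage 1: P1: O->3, E->7 (anticipating A, H). Choose E
SPE path: E -> A -> H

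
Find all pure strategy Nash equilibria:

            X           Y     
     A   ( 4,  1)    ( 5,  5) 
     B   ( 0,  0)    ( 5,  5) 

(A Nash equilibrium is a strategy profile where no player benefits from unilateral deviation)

Nash equilibrium: (A, Y), (B, Y)

Work:
Best responses:
  P1 vs X: payoffs [4, 0] → best response A (payoff 4)
  P1 vs Y: payoffs [5, 5] → best response A/B (payoff 5)
  P2 vs A: payoffs [1, 5] → best response Y (payoff 5)
  P2 vs B: payoffs [0, 5] → best response Y (payoff 5)
Mutual best responses: (A,Y), (B,Y) → Nash equilibria.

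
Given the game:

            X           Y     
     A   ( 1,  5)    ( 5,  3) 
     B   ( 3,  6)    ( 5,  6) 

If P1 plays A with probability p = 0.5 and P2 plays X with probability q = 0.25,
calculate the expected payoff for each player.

E[P1] = 4.25, E[P2] = 4.75

Work:
E[P1] = p·q·π₁(A,X) + p·(1-q)·π₁(A,Y) + (1-p)·q·π₁(B,X) + (1-p)·(1-q)·π₁(B,Y)
= 0.5·0.25·1 + 0.5·0.75·5 + 0.5·0.25·3 + 0.5·0.75·5
= 4.25

E[P2] = 4.75 (similar calculation)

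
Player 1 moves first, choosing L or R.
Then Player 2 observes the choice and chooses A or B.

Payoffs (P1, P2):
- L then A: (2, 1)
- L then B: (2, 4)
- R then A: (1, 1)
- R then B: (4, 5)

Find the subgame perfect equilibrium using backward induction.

P1 plays R, P2 plays B after L and B after R; Payoff (4, 5)

Work:
Backward induction:
After L: P2 chooses B → P1 gets 2
After R: P2 chooses B → P1 gets 4
P1 chooses R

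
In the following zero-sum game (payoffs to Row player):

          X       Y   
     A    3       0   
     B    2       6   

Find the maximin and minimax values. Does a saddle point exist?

Maximin = 2, Minimax = 3, Saddle: False

Work:
Row minimums: [0, 2] → maximin = 2
Column maximums: [3, 6] → minimax = 3
No saddle point (maximin ≠ minimax). Mixed strategy needed.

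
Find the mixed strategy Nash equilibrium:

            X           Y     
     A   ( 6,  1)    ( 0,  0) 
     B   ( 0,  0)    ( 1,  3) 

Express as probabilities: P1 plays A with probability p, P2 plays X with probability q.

p = 0.75, q = 0.1429

Work:
Find probabilities that make opponent indifferent:
P2 chooses q to make P1 indifferent between A and B
P1 chooses p to make P2 indifferent between X and Y
Mixed NE: P1 plays (A: 0.75, B: 0.25), P2 plays (X: 0.1429, Y: 0.8571)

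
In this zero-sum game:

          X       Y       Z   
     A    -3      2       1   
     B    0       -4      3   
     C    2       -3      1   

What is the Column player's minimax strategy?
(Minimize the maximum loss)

Column should play X or Y (all achieve the minimum), value = 2

Work:
Column player minimizes Row's maximum payoff:
Column X: max payoff to Row = 2
Column Y: max payoff to Row = 2
Column Z: max payoff to Row = 3
Minimum is 2, achieved by columns X, Y (tied).
Each of X or Y is a minimax strategy.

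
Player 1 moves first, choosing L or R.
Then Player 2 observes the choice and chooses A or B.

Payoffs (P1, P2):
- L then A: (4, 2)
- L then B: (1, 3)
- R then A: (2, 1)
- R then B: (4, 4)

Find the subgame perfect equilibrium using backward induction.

P1 plays R, P2 plays B after L and B after R; Payoff (4, 4)

Work:
Backward induction:
After L: P2 chooses B → P1 gets 1
After R: P2 chooses B → P1 gets 4
P1 chooses R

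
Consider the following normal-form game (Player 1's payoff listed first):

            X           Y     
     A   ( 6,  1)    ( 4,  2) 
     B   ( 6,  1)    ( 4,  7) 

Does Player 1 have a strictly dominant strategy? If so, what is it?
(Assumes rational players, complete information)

No strictly dominant strategy exists for Player 1

Work:
A strategy strictly dominates another if it gives a strictly higher payoff against every opponent action. Compare each pair of P1's strategies column-by-column:
  A vs B: [6 vs 6, 4 vs 4] → A does not strictly dominate B (column X: 6 ≤ 6)
  B vs A: [6 vs 6, 4 vs 4] → B does not strictly dominate A (column X: 6 ≤ 6)
No single strategy strictly dominates all others → no strictly dominant strategy.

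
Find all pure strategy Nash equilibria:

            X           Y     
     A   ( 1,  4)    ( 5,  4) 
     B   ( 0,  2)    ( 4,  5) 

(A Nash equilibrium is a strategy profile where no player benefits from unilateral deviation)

Nash equilibrium: (A, X), (A, Y)

Work:
Best responses:
  P1 vs X: payoffs [1, 0] → best response A (payoff 1)
  P1 vs Y: payoffs [5, 4] → best response A (payoff 5)
  P2 vs A: payoffs [4, 4] → best response X/Y (payoff 4)
  P2 vs B: payoffs [2, 5] → best response Y (payoff 5)
Mutual best responses: (A,X), (A,Y) → Nash equilibria.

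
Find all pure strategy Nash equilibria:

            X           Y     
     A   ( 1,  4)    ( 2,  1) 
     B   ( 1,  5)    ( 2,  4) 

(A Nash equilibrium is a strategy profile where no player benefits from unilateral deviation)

Nash equilibrium: (A, X), (B, X)

Work:
Best responses:
  P1 vs X: payoffs [1, 1] → best response A/B (payoff 1)
  P1 vs Y: payoffs [2, 2] → best response A/B (payoff 2)
  P2 vs A: payoffs [4, 1] → best response X (payoff 4)
  P2 vs B: payoffs [5, 4] → best response X (payoff 5)
Mutual best responses: (A,X), (B,X) → Nash equilibria.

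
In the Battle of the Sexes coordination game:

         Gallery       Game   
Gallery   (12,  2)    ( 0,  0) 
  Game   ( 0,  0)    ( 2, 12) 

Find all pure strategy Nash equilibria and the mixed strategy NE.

Pure NE: (Gallery, Gallery) and (Game, Game); Mixed NE: p = 0.8571, q = 0.1429

Work:
Check pure NE:
(Gallery, Gallery): (12, 2) - no unilateral deviation beneficial
(Game, Game): (2, 12) - no unilateral deviation beneficial
Mixed NE: P1 plays Gallery with p = 0.8571, P2 plays Gallery with q = 0.1429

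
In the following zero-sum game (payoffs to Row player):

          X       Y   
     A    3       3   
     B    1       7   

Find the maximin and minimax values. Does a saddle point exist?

Maximin = 3, Minimax = 3, Saddle: True

Work:
Row minimums: [3, 1] → maximin = 3
Column maximums: [3, 7] → minimax = 3
Saddle point exists! Game value = 3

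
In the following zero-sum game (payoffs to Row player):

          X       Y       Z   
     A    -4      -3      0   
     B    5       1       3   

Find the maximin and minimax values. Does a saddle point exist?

Maximin = 1, Minimax = 1, Saddle: True

Work:
Row minimums: [-4, 1] → maximin = 1
Column maximums: [5, 1, 3] → minimax = 1
Saddle point exists! Game value = 1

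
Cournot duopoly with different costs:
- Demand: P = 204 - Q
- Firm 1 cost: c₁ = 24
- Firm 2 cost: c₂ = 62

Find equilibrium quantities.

q₁* = 72.67, q₂* = 34.67

Work:
Reaction: q₁ = (204 - 24 - q₂)/2
Reaction: q₂ = (204 - 62 - q₁)/2
Solve simultaneously:
q₁* = (204 - 2×24 + 62)/3 = 72.67
q₂* = (204 - 2×62 + 24)/3 = 34.67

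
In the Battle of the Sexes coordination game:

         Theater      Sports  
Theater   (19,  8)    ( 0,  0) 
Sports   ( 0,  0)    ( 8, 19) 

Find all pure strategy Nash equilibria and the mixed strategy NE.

Pure NE: (Theater, Theater) and (Sports, Sports); Mixed NE: p = 0.7037, q = 0.2963

Work:
Check pure NE:
(Theater, Theater): (19, 8) - no unilateral deviation beneficial
(Sports, Sports): (8, 19) - no unilateral deviation beneficial
Mixed NE: P1 plays Theater with p = 0.7037, P2 plays Theater with q = 0.2963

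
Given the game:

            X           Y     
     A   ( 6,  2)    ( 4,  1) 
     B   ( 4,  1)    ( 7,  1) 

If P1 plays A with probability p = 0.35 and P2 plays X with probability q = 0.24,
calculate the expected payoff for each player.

E[P1] = 5.65, E[P2] = 1.084

Work:
E[P1] = p·q·π₁(A,X) + p·(1-q)·π₁(A,Y) + (1-p)·q·π₁(B,X) + (1-p)·(1-q)·π₁(B,Y)
= 0.35·0.24·6 + 0.35·0.76·4 + 0.65·0.24·4 + 0.65·0.76·7
= 5.65

E[P2] = 1.084 (similar calculation)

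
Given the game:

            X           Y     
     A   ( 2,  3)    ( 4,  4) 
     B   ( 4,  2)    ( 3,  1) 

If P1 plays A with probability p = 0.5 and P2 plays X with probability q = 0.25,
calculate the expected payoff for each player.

E[P1] = 3.375, E[P2] = 2.5

Work:
E[P1] = p·q·π₁(A,X) + p·(1-q)·π₁(A,Y) + (1-p)·q·π₁(B,X) + (1-p)·(1-q)·π₁(B,Y)
= 0.5·0.25·2 + 0.5·0.75·4 + 0.5·0.25·4 + 0.5·0.75·3
= 3.375

E[P2] = 2.5 (similar calculation)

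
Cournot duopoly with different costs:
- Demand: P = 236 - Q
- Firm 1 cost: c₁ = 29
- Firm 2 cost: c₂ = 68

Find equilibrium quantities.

q₁* = 82.0, q₂* = 43.0

Work:
Reaction: q₁ = (236 - 29 - q₂)/2
Reaction: q₂ = (236 - 68 - q₁)/2
Solve simultaneously:
q₁* = (236 - 2×29 + 68)/3 = 82.0
q₂* = (236 - 2×68 + 29)/3 = 43.0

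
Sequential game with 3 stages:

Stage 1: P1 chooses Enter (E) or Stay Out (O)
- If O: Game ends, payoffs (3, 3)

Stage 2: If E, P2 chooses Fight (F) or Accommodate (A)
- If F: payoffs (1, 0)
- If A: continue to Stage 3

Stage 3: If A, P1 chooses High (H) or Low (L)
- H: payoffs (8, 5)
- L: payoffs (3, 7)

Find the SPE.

SPE: (E, A, H); Outcome (8, 5)

Work:
Stage 3: P1 chooses H (8 vs 3)
Stage 2: P2: F->0, A->5 (anticipating H). Choose A
Stage 1: P1: O->3, E->8 (anticipating A, H). Choose E
SPE path: E -> A -> H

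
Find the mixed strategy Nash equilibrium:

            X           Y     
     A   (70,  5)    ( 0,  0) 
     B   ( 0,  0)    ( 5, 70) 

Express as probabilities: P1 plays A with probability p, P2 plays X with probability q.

p = 0.9333, q = 0.0667

Work:
Find probabilities that make opponent indifferent:
P2 chooses q to make P1 indifferent between A and B
P1 chooses p to make P2 indifferent between X and Y
Mixed NE: P1 plays (A: 0.9333, B: 0.0667), P2 plays (X: 0.0667, Y: 0.9333)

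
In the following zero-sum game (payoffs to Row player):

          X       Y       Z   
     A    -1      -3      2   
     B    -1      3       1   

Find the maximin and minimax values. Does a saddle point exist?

Maximin = -1, Minimax = -1, Saddle: True

Work:
Row minimums: [-3, -1] → maximin = -1
Column maximums: [-1, 3, 2] → minimax = -1
Saddle point exists! Game value = -1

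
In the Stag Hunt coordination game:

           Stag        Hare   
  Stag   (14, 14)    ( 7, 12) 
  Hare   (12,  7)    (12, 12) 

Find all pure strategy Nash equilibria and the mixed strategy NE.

Pure NE: (Stag, Stag) and (Hare, Hare); Mixed NE: p = 0.7143, q = 0.7143

Work:
Check pure NE:
(Stag, Stag): (14, 14) - no unilateral deviation beneficial
(Hare, Hare): (12, 12) - no unilateral deviation beneficial
Mixed NE: P1 plays Stag with p = 0.7143, P2 plays Stag with q = 0.7143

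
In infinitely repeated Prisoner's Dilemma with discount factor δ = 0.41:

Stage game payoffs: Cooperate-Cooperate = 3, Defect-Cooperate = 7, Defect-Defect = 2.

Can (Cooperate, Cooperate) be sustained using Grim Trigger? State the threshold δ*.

δ* = 0.8; since δ = 0.41 < 0.8, cooperation cannot be sustained

Work:
For Grim Trigger:
Cooperate forever: 3/(1-δ)
Defect then punished: 7 + 2·δ/(1-δ)
Need: 3/(1-δ) ≥ 7 + 2·δ/(1-δ)
Solving: δ ≥ (T-R)/(T-P) = (7-3)/(7-2) = 0.8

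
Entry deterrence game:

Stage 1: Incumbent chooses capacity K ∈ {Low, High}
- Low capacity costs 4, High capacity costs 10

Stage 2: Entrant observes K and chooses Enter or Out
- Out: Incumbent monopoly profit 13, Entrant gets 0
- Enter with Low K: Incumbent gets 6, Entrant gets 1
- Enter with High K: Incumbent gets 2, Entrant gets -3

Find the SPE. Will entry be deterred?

SPE: (High, Enter|Low, Out|High); Entry deterred. Incumbent net profit = 3

Work:
After Low K: Entrant enters (1 > 0)
After High K: Entrant stays out (-3 < 0)
Incumbent: Low → 6−4=2, High → 13−10=3
Incumbent chooses High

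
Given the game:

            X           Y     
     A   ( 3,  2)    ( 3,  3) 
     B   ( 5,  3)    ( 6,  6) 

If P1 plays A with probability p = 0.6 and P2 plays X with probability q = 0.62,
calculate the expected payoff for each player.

E[P1] = 3.952, E[P2] = 3.084

Work:
E[P1] = p·q·π₁(A,X) + p·(1-q)·π₁(A,Y) + (1-p)·q·π₁(B,X) + (1-p)·(1-q)·π₁(B,Y)
= 0.6·0.62·3 + 0.6·0.38·3 + 0.4·0.62·5 + 0.4·0.38·6
= 3.952

E[P2] = 3.084 (similar calculation)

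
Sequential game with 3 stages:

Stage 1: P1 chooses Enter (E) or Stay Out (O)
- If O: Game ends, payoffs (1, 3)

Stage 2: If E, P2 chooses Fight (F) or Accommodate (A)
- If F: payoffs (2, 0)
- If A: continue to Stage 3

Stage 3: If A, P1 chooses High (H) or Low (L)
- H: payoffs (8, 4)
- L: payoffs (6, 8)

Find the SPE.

SPE: (E, A, H); Outcome (8, 4)

Work:
Stage 3: P1 chooses H (8 vs 6)
Stage 2: P2: F->0, A->4 (anticipating H). Choose A
Stage 1: P1: O->1, E->8 (anticipating A, H). Choose E
SPE path: E -> A -> H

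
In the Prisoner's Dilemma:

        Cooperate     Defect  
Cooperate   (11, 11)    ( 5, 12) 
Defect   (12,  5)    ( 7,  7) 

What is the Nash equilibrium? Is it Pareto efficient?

(Defect, Defect) is NE; not Pareto efficient

Work:
Defect dominates Cooperate for both players:
If P2 cooperates: Defect (12) > Cooperate (11)
If P2 defects: Defect (7) > Cooperate (5)
NE: (Defect, Defect) with payoff (7, 7)
But (Cooperate, Cooperate) = (11, 11) Pareto dominates (7, 7)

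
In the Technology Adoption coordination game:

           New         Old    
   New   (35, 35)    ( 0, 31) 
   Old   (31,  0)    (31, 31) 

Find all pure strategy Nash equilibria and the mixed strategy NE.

Pure NE: (New, New) and (Old, Old); Mixed NE: p = 0.8857, q = 0.8857

Work:
Check pure NE:
(New, New): (35, 35) - no unilateral deviation beneficial
(Old, Old): (31, 31) - no unilateral deviation beneficial
Mixed NE: P1 plays New with p = 0.8857, P2 plays New with q = 0.8857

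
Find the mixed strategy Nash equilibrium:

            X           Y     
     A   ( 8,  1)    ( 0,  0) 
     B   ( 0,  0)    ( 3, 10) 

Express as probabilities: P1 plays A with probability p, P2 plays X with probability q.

p = 0.9091, q = 0.2727

Work:
Find probabilities that make opponent indifferent:
P2 chooses q to make P1 indifferent between A and B
P1 chooses p to make P2 indifferent between X and Y
Mixed NE: P1 plays (A: 0.9091, B: 0.0909), P2 plays (X: 0.2727, Y: 0.7273)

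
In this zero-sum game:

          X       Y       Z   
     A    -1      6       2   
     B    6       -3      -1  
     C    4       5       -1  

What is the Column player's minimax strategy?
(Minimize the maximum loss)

Column should play Z, value = 2

Work:
Column player minimizes Row's maximum payoff:
Column X: max payoff to Row = 6
Column Y: max payoff to Row = 6
Column Z: max payoff to Row = 2
Minimum is 2, achieved by column Z.
Minimax strategy: Z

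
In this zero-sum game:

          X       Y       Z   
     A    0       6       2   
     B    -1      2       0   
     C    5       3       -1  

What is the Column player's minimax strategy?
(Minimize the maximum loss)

Column should play Z, value = 2

Work:
Column player minimizes Row's maximum payoff:
Column X: max payoff to Row = 5
Column Y: max payoff to Row = 6
Column Z: max payoff to Row = 2
Minimum is 2, achieved by column Z.
Minimax strategy: Z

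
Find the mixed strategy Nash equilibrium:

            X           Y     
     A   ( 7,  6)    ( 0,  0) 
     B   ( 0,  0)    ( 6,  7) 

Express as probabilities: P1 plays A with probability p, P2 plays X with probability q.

p = 0.5385, q = 0.4615

Work:
Find probabilities that make opponent indifferent:
P2 chooses q to make P1 indifferent between A and B
P1 chooses p to make P2 indifferent between X and Y
Mixed NE: P1 plays (A: 0.5385, B: 0.4615), P2 plays (X: 0.4615, Y: 0.5385)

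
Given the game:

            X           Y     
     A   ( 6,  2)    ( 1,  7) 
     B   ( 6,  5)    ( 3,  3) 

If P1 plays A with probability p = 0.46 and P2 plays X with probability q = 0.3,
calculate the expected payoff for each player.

E[P1] = 3.256, E[P2] = 4.474

Work:
E[P1] = p·q·π₁(A,X) + p·(1-q)·π₁(A,Y) + (1-p)·q·π₁(B,X) + (1-p)·(1-q)·π₁(B,Y)
= 0.46·0.3·6 + 0.46·0.7·1 + 0.54·0.3·6 + 0.54·0.7·3
= 3.256

E[P2] = 4.474 (similar calculation)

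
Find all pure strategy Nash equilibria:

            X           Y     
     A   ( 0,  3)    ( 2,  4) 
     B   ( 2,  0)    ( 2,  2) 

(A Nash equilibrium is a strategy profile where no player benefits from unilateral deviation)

Nash equilibrium: (A, Y), (B, Y)

Work:
Best responses:
  P1 vs X: payoffs [0, 2] → best response B (payoff 2)
  P1 vs Y: payoffs [2, 2] → best response A/B (payoff 2)
  P2 vs A: payoffs [3, 4] → best response Y (payoff 4)
  P2 vs B: payoffs [0, 2] → best response Y (payoff 2)
Mutual best responses: (A,Y), (B,Y) → Nash equilibria.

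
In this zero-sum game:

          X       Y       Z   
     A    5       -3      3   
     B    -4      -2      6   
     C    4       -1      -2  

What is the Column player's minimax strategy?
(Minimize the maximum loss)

Column should play Y, value = -1

Work:
Column player minimizes Row's maximum payoff:
Column X: max payoff to Row = 5
Column Y: max payoff to Row = -1
Column Z: max payoff to Row = 6
Minimum is -1, achieved by column Y.
Minimax strategy: Y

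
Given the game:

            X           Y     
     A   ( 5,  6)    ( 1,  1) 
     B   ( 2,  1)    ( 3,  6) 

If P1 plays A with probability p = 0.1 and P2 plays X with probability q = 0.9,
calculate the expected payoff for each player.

E[P1] = 2.35, E[P2] = 1.9

Work:
E[P1] = p·q·π₁(A,X) + p·(1-q)·π₁(A,Y) + (1-p)·q·π₁(B,X) + (1-p)·(1-q)·π₁(B,Y)
= 0.1·0.9·5 + 0.1·0.1·1 + 0.9·0.9·2 + 0.9·0.1·3
= 2.35

E[P2] = 1.9 (similar calculation)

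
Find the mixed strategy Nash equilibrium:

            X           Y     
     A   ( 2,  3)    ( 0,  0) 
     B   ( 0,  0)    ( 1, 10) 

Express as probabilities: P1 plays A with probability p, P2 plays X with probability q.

p = 0.7692, q = 0.3333

Work:
Find probabilities that make opponent indifferent:
P2 chooses q to make P1 indifferent between A and B
P1 chooses p to make P2 indifferent between X and Y
Mixed NE: P1 plays (A: 0.7692, B: 0.2308), P2 plays (X: 0.3333, Y: 0.6667)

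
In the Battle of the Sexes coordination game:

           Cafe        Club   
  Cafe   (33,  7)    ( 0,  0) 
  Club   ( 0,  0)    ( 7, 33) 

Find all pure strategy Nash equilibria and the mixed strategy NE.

Pure NE: (Cafe, Cafe) and (Club, Club); Mixed NE: p = 0.825, q = 0.175

Work:
Check pure NE:
(Cafe, Cafe): (33, 7) - no unilateral deviation beneficial
(Club, Club): (7, 33) - no unilateral deviation beneficial
Mixed NE: P1 plays Cafe with p = 0.825, P2 plays Cafe with q = 0.175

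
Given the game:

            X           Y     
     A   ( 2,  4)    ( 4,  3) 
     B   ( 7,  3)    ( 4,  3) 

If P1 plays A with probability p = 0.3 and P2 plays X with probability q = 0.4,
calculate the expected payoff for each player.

E[P1] = 4.6, E[P2] = 3.12

Work:
E[P1] = p·q·π₁(A,X) + p·(1-q)·π₁(A,Y) + (1-p)·q·π₁(B,X) + (1-p)·(1-q)·π₁(B,Y)
= 0.3·0.4·2 + 0.3·0.6·4 + 0.7·0.4·7 + 0.7·0.6·4
= 4.6

E[P2] = 3.12 (similar calculation)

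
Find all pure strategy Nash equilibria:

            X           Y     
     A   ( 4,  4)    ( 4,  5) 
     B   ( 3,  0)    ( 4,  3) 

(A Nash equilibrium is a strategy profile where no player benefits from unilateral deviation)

Nash equilibrium: (A, Y), (B, Y)

Work:
Best responses:
  P1 vs X: payoffs [4, 3] → best response A (payoff 4)
  P1 vs Y: payoffs [4, 4] → best response A/B (payoff 4)
  P2 vs A: payoffs [4, 5] → best response Y (payoff 5)
  P2 vs B: payoffs [0, 3] → best response Y (payoff 3)
Mutual best responses: (A,Y), (B,Y) → Nash equilibria.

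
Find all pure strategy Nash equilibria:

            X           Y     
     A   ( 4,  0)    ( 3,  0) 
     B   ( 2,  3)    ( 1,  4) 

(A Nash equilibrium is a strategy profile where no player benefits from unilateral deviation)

Nash equilibrium: (A, X), (A, Y)

Work:
Best responses:
  P1 vs X: payoffs [4, 2] → best response A (payoff 4)
  P1 vs Y: payoffs [3, 1] → best response A (payoff 3)
  P2 vs A: payoffs [0, 0] → best response X/Y (payoff 0)
  P2 vs B: payoffs [3, 4] → best response Y (payoff 4)
Mutual best responses: (A,X), (A,Y) → Nash equilibria.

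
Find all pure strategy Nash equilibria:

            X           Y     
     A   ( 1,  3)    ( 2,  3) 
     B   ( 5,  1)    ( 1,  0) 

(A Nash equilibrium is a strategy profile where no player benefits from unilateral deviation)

Nash equilibrium: (A, Y), (B, X)

Work:
Best responses:
  P1 vs X: payoffs [1, 5] → best response B (payoff 5)
  P1 vs Y: payoffs [2, 1] → best response A (payoff 2)
  P2 vs A: payoffs [3, 3] → best response X/Y (payoff 3)
  P2 vs B: payoffs [1, 0] → best response X (payoff 1)
Mutual best responses: (A,Y), (B,X) → Nash equilibria.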